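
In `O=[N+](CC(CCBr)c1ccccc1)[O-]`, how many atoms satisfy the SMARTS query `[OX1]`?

2

The query [OX1] means: aliphatic oxygen with one total connection — typically a carbonyl =O or an oxide.
Check the 14 heavy atoms by environment: 4× C (X4) → no; 1× N (charge +1, X3) → no; 1× O (charge -1, X1) → match; 1× O (X1) → match; 6× c (aromatic, X3) → no; 1× Br (X1) → no.
Summing the matching environments: 1 + 1 = 2 matching atoms.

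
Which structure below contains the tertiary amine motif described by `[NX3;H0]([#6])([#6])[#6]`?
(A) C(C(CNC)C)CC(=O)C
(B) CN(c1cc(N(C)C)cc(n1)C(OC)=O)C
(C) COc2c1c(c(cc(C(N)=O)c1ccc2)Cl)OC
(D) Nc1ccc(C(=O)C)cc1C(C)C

[NX3;H0]([#6])([#6])[#6] describes a trivalent nitrogen with no H, bonded to three carbons (a tertiary amine).
(A) has an N-methylamino group (-NHCH3) but the nitrogen still has one H (H1), not H0.
(B) contains a dimethylamino group (-N(CH3)2), which satisfies every atom and bond constraint.
(C) has a primary amide (-C(=O)NH2) but the amide nitrogen has H2 and only one carbon neighbour.
(D) has a primary amino group (-NH2) but the nitrogen has H2, not H0 with three carbons.
So the answer is (B).

B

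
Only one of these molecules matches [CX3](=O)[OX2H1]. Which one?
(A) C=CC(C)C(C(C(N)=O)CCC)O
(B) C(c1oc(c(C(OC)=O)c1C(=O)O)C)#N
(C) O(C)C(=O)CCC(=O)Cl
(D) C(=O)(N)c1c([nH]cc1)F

B

[CX3](=O)[OX2H1] describes an sp2 carbon double-bonded to O and single-bonded to an -OH oxygen (a carboxylic acid).
(A) has a primary amide (-C(=O)NH2) but the carbonyl is bonded to N, not to an -OH oxygen.
(B) contains a carboxylic acid group (-C(=O)OH), which satisfies every atom and bond constraint.
(C) has a methyl-ester group (-C(=O)OCH3) but the singly-bonded O has no H (OX2H0, not OX2H1).
(D) has a primary amide (-C(=O)NH2) but the carbonyl is bonded to N, not to an -OH oxygen.
So the answer is (B).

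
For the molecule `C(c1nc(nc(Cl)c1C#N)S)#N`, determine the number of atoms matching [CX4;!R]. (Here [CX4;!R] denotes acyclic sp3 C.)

0

The query [CX4;!R] means: aliphatic carbon with four total connections, not in a ring.
Check the 12 heavy atoms by environment: 2× n (aromatic, X2, in 6-ring) → no; 4× c (aromatic, X3, in 6-ring) → no; 1× S (X2, acyclic) → no; 2× C (X2, acyclic) → no; 2× N (X1, acyclic) → no; 1× Cl (X1, acyclic) → no.
No environment satisfies the query, so 0 matching atoms.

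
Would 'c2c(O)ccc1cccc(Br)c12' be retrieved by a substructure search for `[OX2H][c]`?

Yes

The pattern [OX2H][c] describes a hydroxyl oxygen attached to an aromatic carbon — a phenol.
The molecule carries a hydroxyl group (-OH), whose atoms satisfy every constraint of the query, so the pattern matches.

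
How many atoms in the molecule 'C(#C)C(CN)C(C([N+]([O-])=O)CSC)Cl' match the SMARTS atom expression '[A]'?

Check the 14 heavy atoms by environment: 8× C → match; 1× S → match; 1× N (charge +1) → match; 1× O (charge -1) → match; 1× O → match; 1× Cl → match; 1× N → match.
Summing the matching environments: 8 + 1 + 1 + 1 + 1 + 1 + 1 = 14 matching atoms.

14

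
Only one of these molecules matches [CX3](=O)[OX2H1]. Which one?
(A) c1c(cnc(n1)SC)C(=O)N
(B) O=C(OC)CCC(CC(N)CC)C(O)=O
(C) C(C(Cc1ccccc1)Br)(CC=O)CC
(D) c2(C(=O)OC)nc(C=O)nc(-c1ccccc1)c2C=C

B

[CX3](=O)[OX2H1] describes an sp2 carbon double-bonded to O and single-bonded to an -OH oxygen (a carboxylic acid).
(A) has a primary amide (-C(=O)NH2) but the carbonyl is bonded to N, not to an -OH oxygen.
(B) contains a carboxylic acid group (-C(=O)OH), which satisfies every atom and bond constraint.
(C) has an aldehyde (-CHO) but there is no singly-bonded oxygen on the carbonyl carbon.
(D) has a methyl-ester group (-C(=O)OCH3) but the singly-bonded O has no H (OX2H0, not OX2H1).
So the answer is (B).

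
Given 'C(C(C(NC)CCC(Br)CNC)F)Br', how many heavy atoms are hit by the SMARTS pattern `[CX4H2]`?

4

Check the 14 heavy atoms by environment: 4× C (H2, X4) → match; 3× C (H1, X4) → no; 2× Br (H0, X1) → no; 2× N (H1, X3) → no; 2× C (H3, X4) → no; 1× F (H0, X1) → no.
That gives 4 matching atoms.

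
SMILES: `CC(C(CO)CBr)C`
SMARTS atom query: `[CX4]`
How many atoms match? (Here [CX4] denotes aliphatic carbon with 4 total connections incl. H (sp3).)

The query [CX4] means: C with X4: aliphatic carbon with exactly 4 total connections (bonds + H).
Check the 8 heavy atoms by environment: 6× C (X4) → match; 1× Br (X1) → no; 1× O (X2) → no.
That gives 6 matching atoms.

6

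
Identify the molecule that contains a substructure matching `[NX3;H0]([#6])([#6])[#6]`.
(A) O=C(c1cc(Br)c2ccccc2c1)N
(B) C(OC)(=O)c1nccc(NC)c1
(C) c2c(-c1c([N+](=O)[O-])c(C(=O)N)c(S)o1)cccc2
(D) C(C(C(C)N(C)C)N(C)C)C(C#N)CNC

D

[NX3;H0]([#6])([#6])[#6] describes a trivalent nitrogen with no H, bonded to three carbons (a tertiary amine).
(A) has a primary amide (-C(=O)NH2) but the amide nitrogen has H2 and only one carbon neighbour.
(B) has an N-methylamino group (-NHCH3) but the nitrogen still has one H (H1), not H0.
(C) has a primary amide (-C(=O)NH2) but the amide nitrogen has H2 and only one carbon neighbour.
(D) contains a dimethylamino group (-N(CH3)2), which satisfies every atom and bond constraint.
So the answer is (D).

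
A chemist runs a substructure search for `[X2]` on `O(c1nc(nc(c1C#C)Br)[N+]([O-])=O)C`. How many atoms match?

The query [X2] means: any atom with exactly two total connections (bonds + H).
Check the 14 heavy atoms by environment: 2× n (aromatic, X2) → match; 4× c (aromatic, X3) → no; 1× N (charge +1, X3) → no; 1× O (charge -1, X1) → no; 1× O (X1) → no; 2× C (X2) → match; 1× Br (X1) → no; 1× O (X2) → match; 1× C (X4) → no.
Summing the matching environments: 2 + 2 + 1 = 5 matching atoms.

5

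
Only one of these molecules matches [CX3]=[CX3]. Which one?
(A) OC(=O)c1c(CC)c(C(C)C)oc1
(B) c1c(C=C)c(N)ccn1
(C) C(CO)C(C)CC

[CX3]=[CX3] describes a non-aromatic C=C double bond between two sp2 carbons (an alkene).
(A) has an ethyl group (-CH2CH3) but its C-C bond is a single bond between CX4 carbons, not CX3=CX3.
(B) contains a vinyl group (-CH=CH2), which satisfies every atom and bond constraint.
(C) has an ethyl group (-CH2CH3) but its C-C bond is a single bond between CX4 carbons, not CX3=CX3.
So the answer is (B).

B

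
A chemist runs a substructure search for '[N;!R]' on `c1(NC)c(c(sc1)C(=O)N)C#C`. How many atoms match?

The query [N;!R] means: aliphatic nitrogen not in a ring.
Check the 12 heavy atoms by environment: 1× s (aromatic, in 5-ring) → no; 4× c (aromatic, in 5-ring) → no; 4× C (acyclic) → no; 2× N (acyclic) → match; 1× O (acyclic) → no.
That gives 2 matching atoms.

2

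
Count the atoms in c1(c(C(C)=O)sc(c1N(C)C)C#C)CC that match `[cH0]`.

The query [cH0] means: aromatic carbon with no attached hydrogen (substituted or ring-fusion).
Check the 15 heavy atoms by environment: 1× s (aromatic, H0) → no; 4× c (aromatic, H0) → match; 1× N (H0) → no; 4× C (H3) → no; 2× C (H0) → no; 1× C (H1) → no; 1× C (H2) → no; 1× O (H0) → no.
That gives 4 matching atoms.

4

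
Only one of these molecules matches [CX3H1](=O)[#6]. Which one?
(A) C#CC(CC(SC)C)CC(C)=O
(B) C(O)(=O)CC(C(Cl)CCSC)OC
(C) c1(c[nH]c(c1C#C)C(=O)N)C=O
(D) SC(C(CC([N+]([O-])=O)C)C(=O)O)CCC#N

C

[CX3H1](=O)[#6] describes an sp2 carbon with one H, double-bonded to O and single-bonded to carbon (an aldehyde).
(A) has an acetyl/ketone group (-C(=O)CH3) but the carbonyl carbon has H0 (two carbon neighbours), not H1.
(B) has a carboxylic acid group (-C(=O)OH) but the carbonyl carbon has H0 and is bonded to O, not H1.
(C) contains an aldehyde (-CHO), which satisfies every atom and bond constraint.
(D) has a carboxylic acid group (-C(=O)OH) but the carbonyl carbon has H0 and is bonded to O, not H1.
So the answer is (C).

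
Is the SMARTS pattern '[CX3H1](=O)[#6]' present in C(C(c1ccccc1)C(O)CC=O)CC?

Yes

The pattern [CX3H1](=O)[#6] describes an sp2 carbon with one H, double-bonded to O and single-bonded to carbon — an aldehyde.
The molecule carries an aldehyde (-CHO), whose atoms satisfy every constraint of the query, so the pattern matches.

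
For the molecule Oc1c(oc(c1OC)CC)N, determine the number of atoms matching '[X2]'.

The query [X2] means: any atom with exactly two total connections (bonds + H).
Check the 11 heavy atoms by environment: 1× o (aromatic, X2) → match; 4× c (aromatic, X3) → no; 2× O (X2) → match; 3× C (X4) → no; 1× N (X3) → no.
Summing the matching environments: 1 + 2 = 3 matching atoms.

3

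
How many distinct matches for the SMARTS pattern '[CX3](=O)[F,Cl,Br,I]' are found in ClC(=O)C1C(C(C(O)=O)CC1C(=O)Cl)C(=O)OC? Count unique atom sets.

2

[CX3](=O)[F,Cl,Br,I] is the SMARTS for an acyl halide: a carbonyl carbon bonded to a halogen.
The molecule carries 2 separate instances of an acyl chloride (-C(=O)Cl) meeting every constraint; each maps to a distinct set of atoms, giving 2 matches.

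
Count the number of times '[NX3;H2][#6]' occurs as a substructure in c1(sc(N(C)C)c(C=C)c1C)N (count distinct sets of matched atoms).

[NX3;H2][#6] is the SMARTS for a primary amine: a trivalent nitrogen with two H attached to carbon.
Exactly one fragment in the molecule meets all constraints, giving 1 match.

1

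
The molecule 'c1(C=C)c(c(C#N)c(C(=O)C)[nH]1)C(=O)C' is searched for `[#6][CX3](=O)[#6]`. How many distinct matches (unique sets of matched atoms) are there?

[#6][CX3](=O)[#6] is the SMARTS for a ketone: a carbonyl carbon (no H) flanked by two carbons.
The molecule carries 2 separate instances of an acetyl/ketone group (-C(=O)CH3) meeting every constraint; each maps to a distinct set of atoms, giving 2 matches.

2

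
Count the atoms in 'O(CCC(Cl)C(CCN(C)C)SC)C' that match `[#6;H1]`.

2

Check the 14 heavy atoms by environment: 4× C (H2) → no; 2× C (H1) → match; 1× S (H0) → no; 4× C (H3) → no; 1× Cl (H0) → no; 1× N (H0) → no; 1× O (H0) → no.
That gives 2 matching atoms.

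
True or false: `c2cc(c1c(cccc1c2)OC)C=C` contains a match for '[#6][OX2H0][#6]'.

The pattern [#6][OX2H0][#6] describes an aliphatic oxygen bridging two carbons with no H on the oxygen — an ether.
The molecule carries a methoxy ether (-OCH3), whose atoms satisfy every constraint of the query, so the pattern matches.

True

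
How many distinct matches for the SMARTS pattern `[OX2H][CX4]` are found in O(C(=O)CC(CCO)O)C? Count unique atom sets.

2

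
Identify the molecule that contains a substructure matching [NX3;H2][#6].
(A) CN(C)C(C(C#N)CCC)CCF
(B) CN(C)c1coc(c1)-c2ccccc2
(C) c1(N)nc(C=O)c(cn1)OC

[NX3;H2][#6] describes a trivalent nitrogen with two H attached to carbon (a primary amine).
(A) has a dimethylamino group (-N(CH3)2) but the nitrogen has H0, not H2.
(B) has a dimethylamino group (-N(CH3)2) but the nitrogen has H0, not H2.
(C) contains a primary amino group (-NH2), which satisfies every atom and bond constraint.
So the answer is (C).

C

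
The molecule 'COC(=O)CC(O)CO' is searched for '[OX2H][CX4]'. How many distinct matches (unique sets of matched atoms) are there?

2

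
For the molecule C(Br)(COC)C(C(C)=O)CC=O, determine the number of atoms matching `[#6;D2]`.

3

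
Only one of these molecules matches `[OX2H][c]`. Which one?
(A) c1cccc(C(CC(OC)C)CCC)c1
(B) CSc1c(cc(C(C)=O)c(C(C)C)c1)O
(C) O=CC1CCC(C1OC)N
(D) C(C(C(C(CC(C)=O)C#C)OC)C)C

B

[OX2H][c] describes a hydroxyl oxygen attached to an aromatic carbon (a phenol).
(A) has a methoxy ether (-OCH3) but the oxygen has H0, not H1.
(B) contains a hydroxyl group (-OH), which satisfies every atom and bond constraint.
(C) has a methoxy ether (-OCH3) but the oxygen has H0, not H1.
(D) has a methoxy ether (-OCH3) but the oxygen has H0, not H1.
So the answer is (B).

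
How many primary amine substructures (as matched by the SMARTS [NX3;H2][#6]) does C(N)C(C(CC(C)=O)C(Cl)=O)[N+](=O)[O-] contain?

1

[NX3;H2][#6] is the SMARTS for a primary amine: a trivalent nitrogen with two H attached to carbon.
Exactly one fragment in the molecule meets all constraints, giving 1 match.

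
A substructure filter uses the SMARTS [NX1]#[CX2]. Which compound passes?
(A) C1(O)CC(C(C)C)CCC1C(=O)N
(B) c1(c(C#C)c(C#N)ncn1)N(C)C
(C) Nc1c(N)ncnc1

B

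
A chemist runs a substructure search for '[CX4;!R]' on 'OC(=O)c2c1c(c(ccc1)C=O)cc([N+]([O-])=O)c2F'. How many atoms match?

The query [CX4;!R] means: aliphatic carbon with four total connections, not in a ring.
Check the 19 heavy atoms by environment: 10× c (aromatic, X3, in 6-ring) → no; 2× C (X3, acyclic) → no; 3× O (X1, acyclic) → no; 1× O (X2, acyclic) → no; 1× N (charge +1, X3, acyclic) → no; 1× O (charge -1, X1, acyclic) → no; 1× F (X1, acyclic) → no.
No environment satisfies the query, so 0 matching atoms.

0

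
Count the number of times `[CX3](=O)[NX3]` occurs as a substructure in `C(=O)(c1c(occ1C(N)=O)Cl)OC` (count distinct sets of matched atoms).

1

[CX3](=O)[NX3] is the SMARTS for an amide: a carbonyl carbon bonded to a trivalent nitrogen.
Exactly one fragment in the molecule meets all constraints, giving 1 match.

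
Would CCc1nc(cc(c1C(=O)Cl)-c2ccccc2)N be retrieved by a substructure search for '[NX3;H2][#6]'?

Yes

The pattern [NX3;H2][#6] describes a trivalent nitrogen with two H attached to carbon — a primary amine.
The molecule carries a primary amino group (-NH2), whose atoms satisfy every constraint of the query, so the pattern matches.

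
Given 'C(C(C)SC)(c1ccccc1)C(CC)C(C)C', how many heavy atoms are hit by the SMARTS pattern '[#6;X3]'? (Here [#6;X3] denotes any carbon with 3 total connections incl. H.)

Check the 17 heavy atoms by environment: 10× C (X4) → no; 6× c (aromatic, X3) → match; 1× S (X2) → no.
That gives 6 matching atoms.

6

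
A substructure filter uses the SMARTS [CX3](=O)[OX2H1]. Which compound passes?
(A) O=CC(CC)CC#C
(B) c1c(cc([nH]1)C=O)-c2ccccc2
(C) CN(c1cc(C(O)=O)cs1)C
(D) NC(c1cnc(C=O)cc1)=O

C

[CX3](=O)[OX2H1] describes an sp2 carbon double-bonded to O and single-bonded to an -OH oxygen (a carboxylic acid).
(A) has an aldehyde (-CHO) but there is no singly-bonded oxygen on the carbonyl carbon.
(B) has an aldehyde (-CHO) but there is no singly-bonded oxygen on the carbonyl carbon.
(C) contains a carboxylic acid group (-C(=O)OH), which satisfies every atom and bond constraint.
(D) has an aldehyde (-CHO) but there is no singly-bonded oxygen on the carbonyl carbon.
So the answer is (C).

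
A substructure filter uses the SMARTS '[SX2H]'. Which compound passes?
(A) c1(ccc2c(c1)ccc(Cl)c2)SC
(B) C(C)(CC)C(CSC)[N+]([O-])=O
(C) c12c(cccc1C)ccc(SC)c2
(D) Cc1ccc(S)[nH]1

[SX2H] describes an aliphatic sulfur with two connections, one being H (a thiol).
(A) has a methylthio ether (-SCH3) but the sulfur has H0 (bonded to two carbons), not H1.
(B) has a methylthio ether (-SCH3) but the sulfur has H0 (bonded to two carbons), not H1.
(C) has a methylthio ether (-SCH3) but the sulfur has H0 (bonded to two carbons), not H1.
(D) contains a thiol (-SH), which satisfies every atom and bond constraint.
So the answer is (D).

D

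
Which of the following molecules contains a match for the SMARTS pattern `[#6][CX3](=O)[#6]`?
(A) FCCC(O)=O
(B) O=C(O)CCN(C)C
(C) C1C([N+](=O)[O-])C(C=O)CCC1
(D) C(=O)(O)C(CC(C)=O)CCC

D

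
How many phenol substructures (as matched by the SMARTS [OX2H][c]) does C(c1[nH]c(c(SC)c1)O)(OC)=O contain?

[OX2H][c] is the SMARTS for a phenol: a hydroxyl oxygen attached to an aromatic carbon.
Exactly one fragment in the molecule meets all constraints, giving 1 match.

1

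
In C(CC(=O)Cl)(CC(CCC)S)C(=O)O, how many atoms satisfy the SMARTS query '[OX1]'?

2

The query [OX1] means: aliphatic oxygen with one total connection — typically a carbonyl =O or an oxide.
Check the 14 heavy atoms by environment: 7× C (X4) → no; 1× S (X2) → no; 2× C (X3) → no; 2× O (X1) → match; 1× Cl (X1) → no; 1× O (X2) → no.
That gives 2 matching atoms.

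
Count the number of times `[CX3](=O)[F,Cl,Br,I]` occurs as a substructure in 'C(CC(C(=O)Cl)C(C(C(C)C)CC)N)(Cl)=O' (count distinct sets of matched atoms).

2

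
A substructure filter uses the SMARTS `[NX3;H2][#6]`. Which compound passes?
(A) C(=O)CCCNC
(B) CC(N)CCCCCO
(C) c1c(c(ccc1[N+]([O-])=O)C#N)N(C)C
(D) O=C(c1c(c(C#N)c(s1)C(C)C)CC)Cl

B

[NX3;H2][#6] describes a trivalent nitrogen with two H attached to carbon (a primary amine).
(A) has an N-methylamino group (-NHCH3) but the nitrogen bears two carbons and only one H (H1), not H2.
(B) contains a primary amino group (-NH2), which satisfies every atom and bond constraint.
(C) has a nitrile (-C#N) but the nitrogen is NX1 (triple-bonded), not NX3 with two H.
(D) has a nitrile (-C#N) but the nitrogen is NX1 (triple-bonded), not NX3 with two H.
So the answer is (B).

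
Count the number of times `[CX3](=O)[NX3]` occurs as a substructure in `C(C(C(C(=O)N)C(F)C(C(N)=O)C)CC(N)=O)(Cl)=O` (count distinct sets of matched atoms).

3

[CX3](=O)[NX3] is the SMARTS for an amide: a carbonyl carbon bonded to a trivalent nitrogen.
The molecule carries 3 separate instances of a primary amide (-C(=O)NH2) meeting every constraint; each maps to a distinct set of atoms, giving 3 matches.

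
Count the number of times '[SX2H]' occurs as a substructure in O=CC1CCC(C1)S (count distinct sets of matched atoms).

1

[SX2H] is the SMARTS for a thiol: an aliphatic sulfur with two connections, one being H.
Exactly one fragment in the molecule meets all constraints, giving 1 match.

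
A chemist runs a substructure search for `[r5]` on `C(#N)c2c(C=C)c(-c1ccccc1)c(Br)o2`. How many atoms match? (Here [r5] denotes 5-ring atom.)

Check the 16 heavy atoms by environment: 1× o (aromatic, in 5-ring) → match; 4× c (aromatic, in 5-ring) → match; 1× Br (acyclic) → no; 3× C (acyclic) → no; 6× c (aromatic, in 6-ring) → no; 1× N (acyclic) → no.
Summing the matching environments: 1 + 4 = 5 matching atoms.

5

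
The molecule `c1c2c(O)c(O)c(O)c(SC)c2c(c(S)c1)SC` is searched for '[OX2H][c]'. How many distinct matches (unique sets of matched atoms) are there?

3

[OX2H][c] is the SMARTS for a phenol: a hydroxyl oxygen attached to an aromatic carbon.
The molecule carries 3 separate instances of a hydroxyl group (-OH) meeting every constraint; each maps to a distinct set of atoms, giving 3 matches.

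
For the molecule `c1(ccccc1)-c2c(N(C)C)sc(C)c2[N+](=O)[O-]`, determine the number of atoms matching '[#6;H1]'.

Check the 18 heavy atoms by environment: 1× s (aromatic, H0) → no; 5× c (aromatic, H0) → no; 3× C (H3) → no; 5× c (aromatic, H1) → match; 1× N (H0) → no; 1× N (charge +1, H0) → no; 1× O (charge -1, H0) → no; 1× O (H0) → no.
That gives 5 matching atoms.

5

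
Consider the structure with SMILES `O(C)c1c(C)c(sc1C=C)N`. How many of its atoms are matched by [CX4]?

2

The query [CX4] means: C with X4: aliphatic carbon with exactly 4 total connections (bonds + H).
Check the 11 heavy atoms by environment: 1× s (aromatic, X2) → no; 4× c (aromatic, X3) → no; 1× N (X3) → no; 2× C (X3) → no; 2× C (X4) → match; 1× O (X2) → no.
That gives 2 matching atoms.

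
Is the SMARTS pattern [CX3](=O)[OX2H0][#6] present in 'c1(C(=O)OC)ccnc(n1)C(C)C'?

Yes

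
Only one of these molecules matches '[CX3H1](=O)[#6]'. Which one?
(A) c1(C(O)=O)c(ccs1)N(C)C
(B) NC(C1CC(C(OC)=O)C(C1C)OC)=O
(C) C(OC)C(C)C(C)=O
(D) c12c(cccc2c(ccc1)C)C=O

D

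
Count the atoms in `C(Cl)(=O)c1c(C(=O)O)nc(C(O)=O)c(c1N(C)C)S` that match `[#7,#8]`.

7

Check the 19 heavy atoms by environment: 1× n (aromatic) → match; 5× c (aromatic) → no; 1× N → match; 5× C → no; 1× S → no; 5× O → match; 1× Cl → no.
Summing the matching environments: 1 + 1 + 5 = 7 matching atoms.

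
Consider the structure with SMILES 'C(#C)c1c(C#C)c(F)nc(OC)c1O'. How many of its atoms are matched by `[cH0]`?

The query [cH0] means: aromatic carbon with no attached hydrogen (substituted or ring-fusion).
Check the 14 heavy atoms by environment: 1× n (aromatic, H0) → no; 5× c (aromatic, H0) → match; 1× O (H0) → no; 1× C (H3) → no; 1× F (H0) → no; 2× C (H0) → no; 2× C (H1) → no; 1× O (H1) → no.
That gives 5 matching atoms.

5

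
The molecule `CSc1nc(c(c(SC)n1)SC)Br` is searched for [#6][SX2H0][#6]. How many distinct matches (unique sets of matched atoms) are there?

[#6][SX2H0][#6] is the SMARTS for a thioether: an aliphatic sulfur bridging two carbons with no H on the sulfur.
The molecule carries 3 separate instances of a methylthio ether (-SCH3) meeting every constraint; each maps to a distinct set of atoms, giving 3 matches.

3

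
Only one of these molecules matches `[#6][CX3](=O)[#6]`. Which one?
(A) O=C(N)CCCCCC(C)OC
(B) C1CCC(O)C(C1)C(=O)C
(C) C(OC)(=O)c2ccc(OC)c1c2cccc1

[#6][CX3](=O)[#6] describes a carbonyl carbon (no H) flanked by two carbons (a ketone).
(A) has a primary amide (-C(=O)NH2) but one neighbour of the carbonyl carbon is N, not C.
(B) contains an acetyl/ketone group (-C(=O)CH3), which satisfies every atom and bond constraint.
(C) has a methyl-ester group (-C(=O)OCH3) but one neighbour of the carbonyl carbon is O, not C.
So the answer is (B).

B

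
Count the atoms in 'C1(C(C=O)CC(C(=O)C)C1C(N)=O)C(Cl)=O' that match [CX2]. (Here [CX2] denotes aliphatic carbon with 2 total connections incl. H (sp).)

0

The query [CX2] means: C with X2: aliphatic carbon with exactly 2 total connections.
Check the 16 heavy atoms by environment: 6× C (X4) → no; 4× C (X3) → no; 4× O (X1) → no; 1× N (X3) → no; 1× Cl (X1) → no.
No environment satisfies the query, so 0 matching atoms.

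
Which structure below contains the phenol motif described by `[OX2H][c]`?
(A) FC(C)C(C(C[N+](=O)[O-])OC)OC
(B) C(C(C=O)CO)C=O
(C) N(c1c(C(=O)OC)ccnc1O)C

C

[OX2H][c] describes a hydroxyl oxygen attached to an aromatic carbon (a phenol).
(A) has a methoxy ether (-OCH3) but the oxygen has H0, not H1.
(B) has a hydroxyl group (-OH) but the -OH is on an aliphatic carbon, not an aromatic c.
(C) contains a hydroxyl group (-OH), which satisfies every atom and bond constraint.
So the answer is (C).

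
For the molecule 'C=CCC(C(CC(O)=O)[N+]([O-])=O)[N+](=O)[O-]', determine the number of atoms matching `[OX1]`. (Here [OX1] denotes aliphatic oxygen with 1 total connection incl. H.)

The query [OX1] means: aliphatic oxygen with one total connection — typically a carbonyl =O or an oxide.
Check the 15 heavy atoms by environment: 4× C (X4) → no; 3× C (X3) → no; 2× N (charge +1, X3) → no; 2× O (charge -1, X1) → match; 3× O (X1) → match; 1× O (X2) → no.
Summing the matching environments: 2 + 3 = 5 matching atoms.

5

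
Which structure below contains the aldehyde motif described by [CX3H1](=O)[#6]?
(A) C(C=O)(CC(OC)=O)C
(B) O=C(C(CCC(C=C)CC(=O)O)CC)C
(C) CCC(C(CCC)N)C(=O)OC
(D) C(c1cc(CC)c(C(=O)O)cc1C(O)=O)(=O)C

A

[CX3H1](=O)[#6] describes an sp2 carbon with one H, double-bonded to O and single-bonded to carbon (an aldehyde).
(A) contains an aldehyde (-CHO), which satisfies every atom and bond constraint.
(B) has an acetyl/ketone group (-C(=O)CH3) but the carbonyl carbon has H0 (two carbon neighbours), not H1.
(C) has a methyl-ester group (-C(=O)OCH3) but the carbonyl carbon has H0, not H1.
(D) has a carboxylic acid group (-C(=O)OH) but the carbonyl carbon has H0 and is bonded to O, not H1.
So the answer is (A).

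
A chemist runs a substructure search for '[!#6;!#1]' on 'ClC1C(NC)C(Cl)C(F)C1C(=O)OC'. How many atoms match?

Check the 14 heavy atoms by environment: 8× C → no; 1× N → match; 1× F → match; 2× Cl → match; 2× O → match.
Summing the matching environments: 1 + 1 + 2 + 2 = 6 matching atoms.

6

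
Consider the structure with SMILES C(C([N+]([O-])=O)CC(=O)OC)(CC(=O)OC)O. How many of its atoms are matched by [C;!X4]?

The query [C;!X4] means: aliphatic carbon that does not have four total connections.
Check the 16 heavy atoms by environment: 6× C (X4) → no; 1× N (charge +1, X3) → no; 1× O (charge -1, X1) → no; 3× O (X1) → no; 2× C (X3) → match; 3× O (X2) → no.
That gives 2 matching atoms.

2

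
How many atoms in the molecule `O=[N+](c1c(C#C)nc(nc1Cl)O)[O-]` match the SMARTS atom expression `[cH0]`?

4

The query [cH0] means: aromatic carbon with no attached hydrogen (substituted or ring-fusion).
Check the 13 heavy atoms by environment: 2× n (aromatic, H0) → no; 4× c (aromatic, H0) → match; 1× O (H1) → no; 1× C (H0) → no; 1× C (H1) → no; 1× N (charge +1, H0) → no; 1× O (charge -1, H0) → no; 1× O (H0) → no; 1× Cl (H0) → no.
That gives 4 matching atoms.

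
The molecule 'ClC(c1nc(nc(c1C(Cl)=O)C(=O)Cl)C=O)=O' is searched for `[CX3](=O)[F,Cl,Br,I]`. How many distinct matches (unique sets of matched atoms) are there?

[CX3](=O)[F,Cl,Br,I] is the SMARTS for an acyl halide: a carbonyl carbon bonded to a halogen.
The molecule carries 3 separate instances of an acyl chloride (-C(=O)Cl) meeting every constraint; each maps to a distinct set of atoms, giving 3 matches.

3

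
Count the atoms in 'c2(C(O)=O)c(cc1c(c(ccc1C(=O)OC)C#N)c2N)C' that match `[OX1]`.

2

The query [OX1] means: aliphatic oxygen with one total connection — typically a carbonyl =O or an oxide.
Check the 21 heavy atoms by environment: 10× c (aromatic, X3) → no; 1× C (X2) → no; 1× N (X1) → no; 1× N (X3) → no; 2× C (X4) → no; 2× C (X3) → no; 2× O (X1) → match; 2× O (X2) → no.
That gives 2 matching atoms.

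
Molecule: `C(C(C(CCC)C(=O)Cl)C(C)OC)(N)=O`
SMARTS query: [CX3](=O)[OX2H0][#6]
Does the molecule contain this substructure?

The pattern [CX3](=O)[OX2H0][#6] describes a carbonyl carbon bonded to an oxygen that is itself bonded to carbon (no H on that O) — an ester.
The closest candidate here is a primary amide (-C(=O)NH2), but the carbonyl is bonded to N, not to an O-C linkage. No other fragment satisfies the full query, so there is no match.

No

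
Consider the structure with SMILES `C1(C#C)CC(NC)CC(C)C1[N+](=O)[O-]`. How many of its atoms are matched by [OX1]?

2

The query [OX1] means: aliphatic oxygen with one total connection — typically a carbonyl =O or an oxide.
Check the 14 heavy atoms by environment: 8× C (X4) → no; 1× N (charge +1, X3) → no; 1× O (charge -1, X1) → match; 1× O (X1) → match; 2× C (X2) → no; 1× N (X3) → no.
Summing the matching environments: 1 + 1 = 2 matching atoms.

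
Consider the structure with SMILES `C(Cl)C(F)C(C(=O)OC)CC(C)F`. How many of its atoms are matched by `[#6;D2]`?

The query [#6;D2] means: any carbon bonded to exactly two heavy atoms.
Check the 13 heavy atoms by environment: 2× C (D2) → match; 4× C (D3) → no; 2× C (D1) → no; 2× F (D1) → no; 1× Cl (D1) → no; 1× O (D1) → no; 1× O (D2) → no.
That gives 2 matching atoms.

2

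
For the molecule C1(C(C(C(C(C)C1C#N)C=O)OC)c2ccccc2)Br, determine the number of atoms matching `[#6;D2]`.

7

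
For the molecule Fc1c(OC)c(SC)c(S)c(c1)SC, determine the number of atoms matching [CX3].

0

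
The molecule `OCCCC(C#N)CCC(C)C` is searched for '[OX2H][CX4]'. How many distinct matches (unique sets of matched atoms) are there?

[OX2H][CX4] is the SMARTS for an aliphatic alcohol: a hydroxyl oxygen bound to an sp3 (X4) carbon.
Exactly one fragment in the molecule meets all constraints, giving 1 match.

1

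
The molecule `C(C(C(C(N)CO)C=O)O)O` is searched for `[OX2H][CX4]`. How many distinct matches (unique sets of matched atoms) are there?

[OX2H][CX4] is the SMARTS for an aliphatic alcohol: a hydroxyl oxygen bound to an sp3 (X4) carbon.
The molecule carries 3 separate instances of a hydroxyl group (-OH) meeting every constraint; each maps to a distinct set of atoms, giving 3 matches.

3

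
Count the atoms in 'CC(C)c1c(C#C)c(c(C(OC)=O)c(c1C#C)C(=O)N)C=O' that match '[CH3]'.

3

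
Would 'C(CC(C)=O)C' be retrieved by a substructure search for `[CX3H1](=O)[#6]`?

The pattern [CX3H1](=O)[#6] describes an sp2 carbon with one H, double-bonded to O and single-bonded to carbon — an aldehyde.
The closest candidate here is an acetyl/ketone group (-C(=O)CH3), but the carbonyl carbon has H0 (two carbon neighbours), not H1. No other fragment satisfies the full query, so there is no match.

No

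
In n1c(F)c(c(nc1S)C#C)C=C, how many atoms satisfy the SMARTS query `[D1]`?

4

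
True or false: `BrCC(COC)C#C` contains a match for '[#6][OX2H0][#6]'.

True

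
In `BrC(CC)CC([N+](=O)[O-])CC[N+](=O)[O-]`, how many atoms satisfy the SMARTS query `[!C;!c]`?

7

The query [!C;!c] means: neither aliphatic nor aromatic carbon — same as [!#6].
Check the 14 heavy atoms by environment: 7× C → no; 1× Br → match; 2× N (charge +1) → match; 2× O (charge -1) → match; 2× O → match.
Summing the matching environments: 1 + 2 + 2 + 2 = 7 matching atoms.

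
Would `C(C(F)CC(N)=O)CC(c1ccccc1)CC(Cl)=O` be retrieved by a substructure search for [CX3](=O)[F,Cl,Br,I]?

The pattern [CX3](=O)[F,Cl,Br,I] describes a carbonyl carbon bonded to a halogen — an acyl halide.
The molecule carries an acyl chloride (-C(=O)Cl), whose atoms satisfy every constraint of the query, so the pattern matches.

Yes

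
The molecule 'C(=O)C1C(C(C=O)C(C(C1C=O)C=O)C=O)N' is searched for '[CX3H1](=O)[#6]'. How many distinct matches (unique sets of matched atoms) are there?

5

[CX3H1](=O)[#6] is the SMARTS for an aldehyde: an sp2 carbon with one H, double-bonded to O and single-bonded to carbon.
The molecule carries 5 separate instances of an aldehyde (-CHO) meeting every constraint; each maps to a distinct set of atoms, giving 5 matches.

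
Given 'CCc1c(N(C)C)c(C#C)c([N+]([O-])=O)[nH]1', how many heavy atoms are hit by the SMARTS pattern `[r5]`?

The query [r5] means: r5 matches atoms in a five-membered ring.
Check the 15 heavy atoms by environment: 1× n (aromatic, in 5-ring) → match; 4× c (aromatic, in 5-ring) → match; 6× C (acyclic) → no; 1× N (charge +1, acyclic) → no; 1× O (charge -1, acyclic) → no; 1× O (acyclic) → no; 1× N (acyclic) → no.
Summing the matching environments: 1 + 4 = 5 matching atoms.

5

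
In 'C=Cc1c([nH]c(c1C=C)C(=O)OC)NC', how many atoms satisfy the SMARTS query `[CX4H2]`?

The query [CX4H2] means: sp3 carbon (X4) with exactly two hydrogens.
Check the 15 heavy atoms by environment: 1× n (aromatic, H1, X3) → no; 4× c (aromatic, H0, X3) → no; 1× C (H0, X3) → no; 1× O (H0, X1) → no; 1× O (H0, X2) → no; 2× C (H3, X4) → no; 1× N (H1, X3) → no; 2× C (H1, X3) → no; 2× C (H2, X3) → no.
No environment satisfies the query, so 0 matching atoms.

0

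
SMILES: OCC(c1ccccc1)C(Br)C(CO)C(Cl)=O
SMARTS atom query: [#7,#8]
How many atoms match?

3

The query [#7,#8] means: nitrogen or oxygen (comma = OR).
Check the 17 heavy atoms by environment: 6× C → no; 3× O → match; 1× Cl → no; 6× c (aromatic) → no; 1× Br → no.
That gives 3 matching atoms.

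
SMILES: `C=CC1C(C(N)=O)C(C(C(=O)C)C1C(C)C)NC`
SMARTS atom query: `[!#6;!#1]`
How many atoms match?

4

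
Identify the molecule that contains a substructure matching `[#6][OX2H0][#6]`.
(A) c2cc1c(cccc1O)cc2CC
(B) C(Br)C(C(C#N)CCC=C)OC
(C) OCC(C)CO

B

[#6][OX2H0][#6] describes an aliphatic oxygen bridging two carbons with no H on the oxygen (an ether).
(A) has a hydroxyl group (-OH) but the oxygen has H1, not H0 bridging two carbons.
(B) contains a methoxy ether (-OCH3), which satisfies every atom and bond constraint.
(C) has a hydroxyl group (-OH) but the oxygen has H1, not H0 bridging two carbons.
So the answer is (B).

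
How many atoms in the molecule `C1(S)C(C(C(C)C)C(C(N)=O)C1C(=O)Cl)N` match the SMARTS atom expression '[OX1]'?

The query [OX1] means: aliphatic oxygen with one total connection — typically a carbonyl =O or an oxide.
Check the 16 heavy atoms by environment: 8× C (X4) → no; 2× C (X3) → no; 2× O (X1) → match; 2× N (X3) → no; 1× Cl (X1) → no; 1× S (X2) → no.
That gives 2 matching atoms.

2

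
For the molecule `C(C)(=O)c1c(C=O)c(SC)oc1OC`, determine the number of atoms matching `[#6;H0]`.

5

The query [#6;H0] means: any carbon with no attached hydrogen.
Check the 14 heavy atoms by environment: 1× o (aromatic, H0) → no; 4× c (aromatic, H0) → match; 1× S (H0) → no; 3× C (H3) → no; 1× C (H1) → no; 3× O (H0) → no; 1× C (H0) → match.
Summing the matching environments: 4 + 1 = 5 matching atoms.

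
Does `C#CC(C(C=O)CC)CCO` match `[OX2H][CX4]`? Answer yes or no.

The pattern [OX2H][CX4] describes a hydroxyl oxygen bound to an sp3 (X4) carbon — an aliphatic alcohol.
The molecule carries a hydroxyl group (-OH), whose atoms satisfy every constraint of the query, so the pattern matches.

Yes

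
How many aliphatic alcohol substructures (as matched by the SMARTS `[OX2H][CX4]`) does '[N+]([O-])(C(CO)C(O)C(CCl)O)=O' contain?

3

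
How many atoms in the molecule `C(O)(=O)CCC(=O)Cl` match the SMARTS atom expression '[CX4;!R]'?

2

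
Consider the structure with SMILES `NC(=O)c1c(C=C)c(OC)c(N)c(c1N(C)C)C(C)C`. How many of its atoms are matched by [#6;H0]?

7

The query [#6;H0] means: any carbon with no attached hydrogen.
Check the 20 heavy atoms by environment: 6× c (aromatic, H0) → match; 2× N (H2) → no; 2× O (H0) → no; 5× C (H3) → no; 1× N (H0) → no; 1× C (H0) → match; 2× C (H1) → no; 1× C (H2) → no.
Summing the matching environments: 6 + 1 = 7 matching atoms.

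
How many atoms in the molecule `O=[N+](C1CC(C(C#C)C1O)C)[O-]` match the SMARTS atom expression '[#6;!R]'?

Check the 12 heavy atoms by environment: 5× C (in 5-ring) → no; 2× O (acyclic) → no; 1× N (charge +1, acyclic) → no; 1× O (charge -1, acyclic) → no; 3× C (acyclic) → match.
That gives 3 matching atoms.

3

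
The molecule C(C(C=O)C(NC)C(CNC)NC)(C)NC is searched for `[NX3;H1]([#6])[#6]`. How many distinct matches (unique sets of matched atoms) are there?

4

[NX3;H1]([#6])[#6] is the SMARTS for a secondary amine: a trivalent nitrogen with one H, bonded to two carbons.
The molecule carries 4 separate instances of an N-methylamino group (-NHCH3) meeting every constraint; each maps to a distinct set of atoms, giving 4 matches.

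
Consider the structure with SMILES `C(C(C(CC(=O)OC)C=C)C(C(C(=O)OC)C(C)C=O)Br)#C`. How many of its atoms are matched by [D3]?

Check the 22 heavy atoms by environment: 5× C (D1) → no; 7× C (D3) → match; 4× C (D2) → no; 3× O (D1) → no; 2× O (D2) → no; 1× Br (D1) → no.
That gives 7 matching atoms.

7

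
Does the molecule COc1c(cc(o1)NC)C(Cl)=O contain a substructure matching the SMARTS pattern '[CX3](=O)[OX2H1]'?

No

The pattern [CX3](=O)[OX2H1] describes an sp2 carbon double-bonded to O and single-bonded to an -OH oxygen — a carboxylic acid.
The closest candidate here is an acyl chloride (-C(=O)Cl), but the carbonyl is bonded to Cl, not to an -OH oxygen. No other fragment satisfies the full query, so there is no match.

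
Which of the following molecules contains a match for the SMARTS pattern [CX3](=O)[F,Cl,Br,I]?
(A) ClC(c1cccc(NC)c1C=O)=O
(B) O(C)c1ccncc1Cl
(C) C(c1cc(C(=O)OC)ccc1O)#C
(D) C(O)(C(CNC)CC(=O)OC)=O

A

[CX3](=O)[F,Cl,Br,I] describes a carbonyl carbon bonded to a halogen (an acyl halide).
(A) contains an acyl chloride (-C(=O)Cl), which satisfies every atom and bond constraint.
(B) has a chloro substituent but the Cl is not on a carbonyl carbon.
(C) has a methyl-ester group (-C(=O)OCH3) but the carbonyl is bonded to -O-C, not to a halogen.
(D) has a methyl-ester group (-C(=O)OCH3) but the carbonyl is bonded to -O-C, not to a halogen.
So the answer is (A).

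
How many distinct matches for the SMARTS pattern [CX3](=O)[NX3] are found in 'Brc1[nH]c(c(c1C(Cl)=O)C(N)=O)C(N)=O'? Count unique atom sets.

2

[CX3](=O)[NX3] is the SMARTS for an amide: a carbonyl carbon bonded to a trivalent nitrogen.
The molecule carries 2 separate instances of a primary amide (-C(=O)NH2) meeting every constraint; each maps to a distinct set of atoms, giving 2 matches.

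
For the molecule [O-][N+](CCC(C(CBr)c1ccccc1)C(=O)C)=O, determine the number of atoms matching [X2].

The query [X2] means: any atom with exactly two total connections (bonds + H).
Check the 18 heavy atoms by environment: 6× C (X4) → no; 1× Br (X1) → no; 6× c (aromatic, X3) → no; 1× N (charge +1, X3) → no; 1× O (charge -1, X1) → no; 2× O (X1) → no; 1× C (X3) → no.
No environment satisfies the query, so 0 matching atoms.

0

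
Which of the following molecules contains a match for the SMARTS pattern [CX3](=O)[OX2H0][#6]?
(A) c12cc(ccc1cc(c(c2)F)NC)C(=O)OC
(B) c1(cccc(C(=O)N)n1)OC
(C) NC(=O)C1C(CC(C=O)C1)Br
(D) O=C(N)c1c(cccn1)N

[CX3](=O)[OX2H0][#6] describes a carbonyl carbon bonded to an oxygen that is itself bonded to carbon (no H on that O) (an ester).
(A) contains a methyl-ester group (-C(=O)OCH3), which satisfies every atom and bond constraint.
(B) has a methoxy ether (-OCH3) but the ether oxygen is not adjacent to a C=O carbon.
(C) has a primary amide (-C(=O)NH2) but the carbonyl is bonded to N, not to an O-C linkage.
(D) has a primary amide (-C(=O)NH2) but the carbonyl is bonded to N, not to an O-C linkage.
So the answer is (A).

A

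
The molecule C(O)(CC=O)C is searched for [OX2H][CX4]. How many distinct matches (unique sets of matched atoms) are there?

1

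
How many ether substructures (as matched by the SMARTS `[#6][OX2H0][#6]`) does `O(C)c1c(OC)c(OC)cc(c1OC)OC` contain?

5

[#6][OX2H0][#6] is the SMARTS for an ether: an aliphatic oxygen bridging two carbons with no H on the oxygen.
The molecule carries 5 separate instances of a methoxy ether (-OCH3) meeting every constraint; each maps to a distinct set of atoms, giving 5 matches.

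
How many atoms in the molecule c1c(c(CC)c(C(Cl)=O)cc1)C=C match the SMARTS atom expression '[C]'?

The query [C] means: uppercase C matches aliphatic (non-aromatic) carbon only.
Check the 13 heavy atoms by environment: 6× c (aromatic) → no; 5× C → match; 1× O → no; 1× Cl → no.
That gives 5 matching atoms.

5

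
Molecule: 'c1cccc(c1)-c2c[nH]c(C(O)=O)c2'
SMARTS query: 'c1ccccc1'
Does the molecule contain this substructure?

The pattern c1ccccc1 describes six aromatic carbons in a ring — a benzene ring.
The molecule carries a phenyl ring, whose atoms satisfy every constraint of the query, so the pattern matches.

Yes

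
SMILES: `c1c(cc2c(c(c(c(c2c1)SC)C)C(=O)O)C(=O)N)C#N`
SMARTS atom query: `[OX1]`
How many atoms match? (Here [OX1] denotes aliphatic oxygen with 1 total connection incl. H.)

2

The query [OX1] means: aliphatic oxygen with one total connection — typically a carbonyl =O or an oxide.
Check the 21 heavy atoms by environment: 10× c (aromatic, X3) → no; 2× C (X3) → no; 2× O (X1) → match; 1× N (X3) → no; 1× C (X2) → no; 1× N (X1) → no; 1× S (X2) → no; 2× C (X4) → no; 1× O (X2) → no.
That gives 2 matching atoms.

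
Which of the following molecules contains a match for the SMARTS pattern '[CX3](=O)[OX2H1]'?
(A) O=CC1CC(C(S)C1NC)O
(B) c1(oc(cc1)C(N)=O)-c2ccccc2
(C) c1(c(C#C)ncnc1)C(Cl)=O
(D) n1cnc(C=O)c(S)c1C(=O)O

[CX3](=O)[OX2H1] describes an sp2 carbon double-bonded to O and single-bonded to an -OH oxygen (a carboxylic acid).
(A) has an aldehyde (-CHO) but there is no singly-bonded oxygen on the carbonyl carbon.
(B) has a primary amide (-C(=O)NH2) but the carbonyl is bonded to N, not to an -OH oxygen.
(C) has an acyl chloride (-C(=O)Cl) but the carbonyl is bonded to Cl, not to an -OH oxygen.
(D) contains a carboxylic acid group (-C(=O)OH), which satisfies every atom and bond constraint.
So the answer is (D).

D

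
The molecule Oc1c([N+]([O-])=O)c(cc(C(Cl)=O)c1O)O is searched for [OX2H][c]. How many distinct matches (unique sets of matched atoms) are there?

3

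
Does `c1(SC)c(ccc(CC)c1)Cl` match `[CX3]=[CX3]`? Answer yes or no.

The pattern [CX3]=[CX3] describes a non-aromatic C=C double bond between two sp2 carbons — an alkene.
The closest candidate here is an ethyl group (-CH2CH3), but its C-C bond is a single bond between CX4 carbons, not CX3=CX3. No other fragment satisfies the full query, so there is no match.

No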